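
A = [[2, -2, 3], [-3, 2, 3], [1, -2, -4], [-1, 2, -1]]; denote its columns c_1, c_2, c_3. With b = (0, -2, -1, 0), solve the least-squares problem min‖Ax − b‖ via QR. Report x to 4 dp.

x = (1.1788, 0.9106, -0.0112)

c_1 = (2, -3, 1, -1); ‖c_1‖ = 3.8730, so e_1 = (0.5164, -0.7746, 0.2582, -0.2582).
e_1·c_2 = 0.5164·(-2) + (-0.7746)·2 + 0.2582·(-2) + (-0.2582)·2 = -3.6148.
u_2 = c_2 + 3.6148·e_1 = (-0.1333, -0.8000, -1.0667, 1.0667).
‖u_2‖ = 1.7127, so e_2 = (-0.0778, -0.4671, -0.6228, 0.6228).
e_1·c_3 = 0.5164·3 + (-0.7746)·3 + 0.2582·(-4) + (-0.2582)·(-1) = -1.5492; e_2·c_3 = (-0.0778)·3 + (-0.4671)·3 + (-0.6228)·(-4) + 0.6228·(-1) = 0.2335.
u_3 = c_3 + 1.5492·e_1 − 0.2335·e_2 = (3.8182, 1.9091, -3.4545, -1.5455).
‖u_3‖ = 5.7049, so e_3 = (0.6693, 0.3346, -0.6055, -0.2709).
Qᵀb = (1.2910, 1.5570, -0.0637).
Back-substitute: x_3 = -0.0637/5.7049 = -0.0112.
x_2 = (1.5570 − 0.2335·(-0.0112))/1.7127 = 0.9106.
x_1 = (1.2910 + 3.6148·0.9106 + 1.5492·(-0.0112))/3.8730 = 1.1788.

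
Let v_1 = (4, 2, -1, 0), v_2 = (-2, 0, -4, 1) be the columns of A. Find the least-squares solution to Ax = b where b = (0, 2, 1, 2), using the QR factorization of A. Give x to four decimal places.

e_1 = v_1/‖v_1‖ = (4, 2, -1, 0)/4.5826 = (0.8729, 0.4364, -0.2182, 0.0000).
r_{12} = e_1·v_2 = -0.8729.
u_2 = v_2 + 0.8729·e_1 = (-1.2381, 0.3810, -4.1905, 1.0000).
‖u_2‖ = 4.4987, so e_2 = (-0.2752, 0.0847, -0.9315, 0.2223).
Qᵀb = (0.6547, -0.3176).
Back-substitute: x_2 = -0.3176/4.4987 = -0.0706.
x_1 = (0.6547 + 0.8729·(-0.0706))/4.5826 = 0.1294.

x = (0.1294, -0.0706)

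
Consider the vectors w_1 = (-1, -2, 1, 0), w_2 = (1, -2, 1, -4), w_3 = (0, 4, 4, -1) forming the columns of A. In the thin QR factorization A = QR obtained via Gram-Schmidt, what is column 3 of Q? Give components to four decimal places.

e_1 = w_1/‖w_1‖ = (-1, -2, 1, 0)/2.4495 = (-0.4082, -0.8165, 0.4082, 0.0000).
r_{12} = e_1·w_2 = 1.6330.
u_2 = w_2 − 1.6330·e_1 = (1.6667, -0.6667, 0.3333, -4.0000).
‖u_2‖ = 4.3970, so e_2 = (0.3790, -0.1516, 0.0758, -0.9097).
r_{13} = e_1·w_3 = -1.6330; r_{23} = e_2·w_3 = 0.6065.
u_3 = w_3 + 1.6330·e_1 − 0.6065·e_2 = (-0.8966, 2.7586, 4.6207, -0.4483).
‖u_3‖ = 5.4741, so e_3 = (-0.1638, 0.5039, 0.8441, -0.0819).

e_3 = (-0.1638, 0.5039, 0.8441, -0.0819)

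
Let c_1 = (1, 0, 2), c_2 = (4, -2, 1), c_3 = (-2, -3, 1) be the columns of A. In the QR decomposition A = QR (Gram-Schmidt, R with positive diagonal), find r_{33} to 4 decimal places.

q_1 = c_1/‖c_1‖ = (1, 0, 2)/2.2361 = (0.4472, 0.0000, 0.8944).
r_{12} = q_1·c_2 = 2.6833.
u_2 = c_2 − 2.6833·q_1 = (2.8000, -2.0000, -1.4000).
‖u_2‖ = 3.7148, so q_2 = (0.7537, -0.5384, -0.3769).
r_{13} = q_1·c_3 = 0.0000; r_{23} = q_2·c_3 = -0.2692.
u_3 = c_3 + 0.0000·q_1 + 0.2692·q_2 = (-1.7971, -3.1449, 0.8986).
r_{33} = ‖u_3‖ = 3.7320.

r_{33} = 3.7320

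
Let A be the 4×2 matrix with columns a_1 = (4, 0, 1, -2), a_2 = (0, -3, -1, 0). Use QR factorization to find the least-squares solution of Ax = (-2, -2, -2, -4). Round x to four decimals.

x = (-0.0574, 0.7943)

a_1 = (4, 0, 1, -2); ‖a_1‖ = 4.5826, so e_1 = (0.8729, 0.0000, 0.2182, -0.4364).
e_1·a_2 = 0.8729·0 + 0.0000·(-3) + 0.2182·(-1) + (-0.4364)·0 = -0.2182.
u_2 = a_2 + 0.2182·e_1 = (0.1905, -3.0000, -0.9524, -0.0952).
‖u_2‖ = 3.1547, so e_2 = (0.0604, -0.9510, -0.3019, -0.0302).
Qᵀb = (-0.4364, 2.5057).
Back-substitute: x_2 = 2.5057/3.1547 = 0.7943.
x_1 = (-0.4364 + 0.2182·0.7943)/4.5826 = -0.0574.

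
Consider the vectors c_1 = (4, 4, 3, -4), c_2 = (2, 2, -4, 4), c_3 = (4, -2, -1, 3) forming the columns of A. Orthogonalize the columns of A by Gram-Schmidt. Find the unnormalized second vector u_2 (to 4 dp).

u_2 = (2.8421, 2.8421, -3.3684, 3.1579)

c_1 = (4, 4, 3, -4); ‖c_1‖ = 7.5498, so e_1 = (0.5298, 0.5298, 0.3974, -0.5298).
e_1·c_2 = 0.5298·2 + 0.5298·2 + 0.3974·(-4) + (-0.5298)·4 = -1.5894.
u_2 = c_2 + 1.5894·e_1 = (2.8421, 2.8421, -3.3684, 3.1579).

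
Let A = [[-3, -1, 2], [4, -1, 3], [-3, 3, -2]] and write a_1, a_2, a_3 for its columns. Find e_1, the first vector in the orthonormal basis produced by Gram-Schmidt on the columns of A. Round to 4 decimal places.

a_1 = (-3, 4, -3); ‖a_1‖ = 5.8310, so e_1 = (-0.5145, 0.6860, -0.5145).

e_1 = (-0.5145, 0.6860, -0.5145)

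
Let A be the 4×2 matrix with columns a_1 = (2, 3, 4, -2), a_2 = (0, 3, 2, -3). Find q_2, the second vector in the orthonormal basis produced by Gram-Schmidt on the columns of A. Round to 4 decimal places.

q_1 = a_1/‖a_1‖ = (2, 3, 4, -2)/5.7446 = (0.3482, 0.5222, 0.6963, -0.3482).
r_{12} = q_1·a_2 = 4.0038.
u_2 = a_2 − 4.0038·q_1 = (-1.3939, 0.9091, -0.7879, -1.6061).
‖u_2‖ = 2.4433, so q_2 = (-0.5705, 0.3721, -0.3225, -0.6573).

q_2 = (-0.5705, 0.3721, -0.3225, -0.6573)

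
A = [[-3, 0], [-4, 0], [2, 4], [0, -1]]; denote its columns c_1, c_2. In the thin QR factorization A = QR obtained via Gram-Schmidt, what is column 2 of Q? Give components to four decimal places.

q_2 = (0.2152, 0.2869, 0.8965, -0.2600)

q_1 = c_1/‖c_1‖ = (-3, -4, 2, 0)/5.3852 = (-0.5571, -0.7428, 0.3714, 0.0000).
r_{12} = q_1·c_2 = 1.4856.
u_2 = c_2 − 1.4856·q_1 = (0.8276, 1.1034, 3.4483, -1.0000).
‖u_2‖ = 3.8462, so q_2 = (0.2152, 0.2869, 0.8965, -0.2600).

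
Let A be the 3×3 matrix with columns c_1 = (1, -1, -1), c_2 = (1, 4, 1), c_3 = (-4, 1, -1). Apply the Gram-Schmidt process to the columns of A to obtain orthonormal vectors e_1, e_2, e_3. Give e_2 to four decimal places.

e_2 = (0.6556, 0.7493, -0.0937)

c_1 = (1, -1, -1); ‖c_1‖ = 1.7321, so e_1 = (0.5774, -0.5774, -0.5774).
e_1·c_2 = 0.5774·1 + (-0.5774)·4 + (-0.5774)·1 = -2.3094.
u_2 = c_2 + 2.3094·e_1 = (2.3333, 2.6667, -0.3333).
‖u_2‖ = 3.5590, so e_2 = (0.6556, 0.7493, -0.0937).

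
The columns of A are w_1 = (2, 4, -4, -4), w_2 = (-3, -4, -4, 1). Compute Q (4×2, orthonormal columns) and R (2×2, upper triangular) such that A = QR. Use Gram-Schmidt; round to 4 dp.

w_1 = (2, 4, -4, -4); ‖w_1‖ = 7.2111, so q_1 = (0.2774, 0.5547, -0.5547, -0.5547).
q_1·w_2 = 0.2774·(-3) + 0.5547·(-4) + (-0.5547)·(-4) + (-0.5547)·1 = -1.3868.
u_2 = w_2 + 1.3868·q_1 = (-2.6154, -3.2308, -4.7692, 0.2308).
‖u_2‖ = 6.3306, so q_2 = (-0.4131, -0.5103, -0.7534, 0.0365).

Q = [[0.2774, -0.4131], [0.5547, -0.5103], [-0.5547, -0.7534], [-0.5547, 0.0365]], R = [[7.2111, -1.3868], [0.0000, 6.3306]]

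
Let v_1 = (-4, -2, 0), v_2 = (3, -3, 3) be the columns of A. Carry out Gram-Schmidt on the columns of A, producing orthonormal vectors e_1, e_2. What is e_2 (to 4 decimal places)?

e_2 = (0.3586, -0.7171, 0.5976)

v_1 = (-4, -2, 0); ‖v_1‖ = 4.4721, so e_1 = (-0.8944, -0.4472, 0.0000).
e_1·v_2 = (-0.8944)·3 + (-0.4472)·(-3) + 0.0000·3 = -1.3416.
u_2 = v_2 + 1.3416·e_1 = (1.8000, -3.6000, 3.0000).
‖u_2‖ = 5.0200, so e_2 = (0.3586, -0.7171, 0.5976).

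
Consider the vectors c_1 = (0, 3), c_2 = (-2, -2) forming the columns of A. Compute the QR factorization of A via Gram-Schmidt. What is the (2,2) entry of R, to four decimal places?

r_{22} = 2.0000

e_1 = c_1/‖c_1‖ = (0, 3)/3.0000 = (0.0000, 1.0000).
r_{12} = e_1·c_2 = -2.0000.
u_2 = c_2 + 2.0000·e_1 = (-2.0000, 0.0000).
r_{22} = ‖u_2‖ = 2.0000.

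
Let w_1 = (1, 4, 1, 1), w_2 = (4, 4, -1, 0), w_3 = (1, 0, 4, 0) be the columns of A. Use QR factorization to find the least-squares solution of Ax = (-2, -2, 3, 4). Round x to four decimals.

x = (0.7585, -1.0124, 0.3652)

e_1 = w_1/‖w_1‖ = (1, 4, 1, 1)/4.3589 = (0.2294, 0.9177, 0.2294, 0.2294).
r_{12} = e_1·w_2 = 4.3589.
u_2 = w_2 − 4.3589·e_1 = (3.0000, 0.0000, -2.0000, -1.0000).
‖u_2‖ = 3.7417, so e_2 = (0.8018, 0.0000, -0.5345, -0.2673).
r_{13} = e_1·w_3 = 1.1471; r_{23} = e_2·w_3 = -1.3363.
u_3 = w_3 − 1.1471·e_1 + 1.3363·e_2 = (1.8083, -1.0526, 3.0226, -0.6203).
‖u_3‖ = 3.7281, so e_3 = (0.4850, -0.2824, 0.8108, -0.1664).
Qᵀb = (-0.6882, -4.2762, 1.3613).
Back-substitute: x_3 = 1.3613/3.7281 = 0.3652.
x_2 = (-4.2762 + 1.3363·0.3652)/3.7417 = -1.0124.
x_1 = (-0.6882 − 4.3589·(-1.0124) − 1.1471·0.3652)/4.3589 = 0.7585.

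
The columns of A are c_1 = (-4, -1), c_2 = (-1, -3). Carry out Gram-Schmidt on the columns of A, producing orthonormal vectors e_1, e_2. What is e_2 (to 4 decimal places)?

c_1 = (-4, -1); ‖c_1‖ = 4.1231, so e_1 = (-0.9701, -0.2425).
e_1·c_2 = (-0.9701)·(-1) + (-0.2425)·(-3) = 1.6977.
u_2 = c_2 − 1.6977·e_1 = (0.6471, -2.5882).
‖u_2‖ = 2.6679, so e_2 = (0.2425, -0.9701).

e_2 = (0.2425, -0.9701)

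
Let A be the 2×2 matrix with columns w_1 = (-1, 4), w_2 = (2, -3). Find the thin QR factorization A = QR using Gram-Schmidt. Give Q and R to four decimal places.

w_1 = (-1, 4); ‖w_1‖ = 4.1231, so e_1 = (-0.2425, 0.9701).
e_1·w_2 = (-0.2425)·2 + 0.9701·(-3) = -3.3955.
u_2 = w_2 + 3.3955·e_1 = (1.1765, 0.2941).
‖u_2‖ = 1.2127, so e_2 = (0.9701, 0.2425).

Q = [[-0.2425, 0.9701], [0.9701, 0.2425]], R = [[4.1231, -3.3955], [0.0000, 1.2127]]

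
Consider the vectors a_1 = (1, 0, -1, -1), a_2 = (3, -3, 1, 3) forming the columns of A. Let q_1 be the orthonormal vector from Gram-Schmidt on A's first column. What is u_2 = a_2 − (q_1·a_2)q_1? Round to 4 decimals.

u_2 = (3.3333, -3.0000, 0.6667, 2.6667)

q_1 = a_1/‖a_1‖ = (1, 0, -1, -1)/1.7321 = (0.5774, 0.0000, -0.5774, -0.5774).
r_{12} = q_1·a_2 = -0.5774.
u_2 = a_2 + 0.5774·q_1 = (3.3333, -3.0000, 0.6667, 2.6667).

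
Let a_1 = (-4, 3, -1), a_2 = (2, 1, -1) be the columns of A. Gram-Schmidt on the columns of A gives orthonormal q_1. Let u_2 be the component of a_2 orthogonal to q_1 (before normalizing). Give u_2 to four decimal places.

u_2 = (1.3846, 1.4615, -1.1538)

a_1 = (-4, 3, -1); ‖a_1‖ = 5.0990, so q_1 = (-0.7845, 0.5883, -0.1961).
q_1·a_2 = (-0.7845)·2 + 0.5883·1 + (-0.1961)·(-1) = -0.7845.
u_2 = a_2 + 0.7845·q_1 = (1.3846, 1.4615, -1.1538).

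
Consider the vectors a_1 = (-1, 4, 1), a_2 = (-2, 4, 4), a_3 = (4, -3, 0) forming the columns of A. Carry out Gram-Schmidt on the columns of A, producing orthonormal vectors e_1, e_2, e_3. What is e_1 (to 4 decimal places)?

a_1 = (-1, 4, 1); ‖a_1‖ = 4.2426, so e_1 = (-0.2357, 0.9428, 0.2357).

e_1 = (-0.2357, 0.9428, 0.2357)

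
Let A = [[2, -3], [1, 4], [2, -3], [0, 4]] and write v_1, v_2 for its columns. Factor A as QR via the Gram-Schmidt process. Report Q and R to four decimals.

Q = [[0.6667, -0.1866], [0.3333, 0.7465], [0.6667, -0.1866], [0.0000, 0.6108]], R = [[3.0000, -2.6667], [0.0000, 6.5490]]

v_1 = (2, 1, 2, 0); ‖v_1‖ = 3.0000, so q_1 = (0.6667, 0.3333, 0.6667, 0.0000).
q_1·v_2 = 0.6667·(-3) + 0.3333·4 + 0.6667·(-3) + 0.0000·4 = -2.6667.
u_2 = v_2 + 2.6667·q_1 = (-1.2222, 4.8889, -1.2222, 4.0000).
‖u_2‖ = 6.5490, so q_2 = (-0.1866, 0.7465, -0.1866, 0.6108).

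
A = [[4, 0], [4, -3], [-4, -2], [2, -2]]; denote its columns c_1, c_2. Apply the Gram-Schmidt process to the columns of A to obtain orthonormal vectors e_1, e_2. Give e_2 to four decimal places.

e_1 = c_1/‖c_1‖ = (4, 4, -4, 2)/7.2111 = (0.5547, 0.5547, -0.5547, 0.2774).
r_{12} = e_1·c_2 = -1.1094.
u_2 = c_2 + 1.1094·e_1 = (0.6154, -2.3846, -2.6154, -1.6923).
‖u_2‖ = 3.9710, so e_2 = (0.1550, -0.6005, -0.6586, -0.4262).

e_2 = (0.1550, -0.6005, -0.6586, -0.4262)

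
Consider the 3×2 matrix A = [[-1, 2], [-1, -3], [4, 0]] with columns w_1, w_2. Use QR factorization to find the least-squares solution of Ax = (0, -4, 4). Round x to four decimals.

e_1 = w_1/‖w_1‖ = (-1, -1, 4)/4.2426 = (-0.2357, -0.2357, 0.9428).
r_{12} = e_1·w_2 = 0.2357.
u_2 = w_2 − 0.2357·e_1 = (2.0556, -2.9444, -0.2222).
‖u_2‖ = 3.5978, so e_2 = (0.5713, -0.8184, -0.0618).
Qᵀb = (4.7140, 3.0265).
Back-substitute: x_2 = 3.0265/3.5978 = 0.8412.
x_1 = (4.7140 − 0.2357·0.8412)/4.2426 = 1.0644.

x = (1.0644, 0.8412)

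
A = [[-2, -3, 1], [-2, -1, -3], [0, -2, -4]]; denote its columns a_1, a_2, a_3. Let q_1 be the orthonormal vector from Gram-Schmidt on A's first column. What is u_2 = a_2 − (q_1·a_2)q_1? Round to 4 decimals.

a_1 = (-2, -2, 0); ‖a_1‖ = 2.8284, so q_1 = (-0.7071, -0.7071, 0.0000).
q_1·a_2 = (-0.7071)·(-3) + (-0.7071)·(-1) + 0.0000·(-2) = 2.8284.
u_2 = a_2 − 2.8284·q_1 = (-1.0000, 1.0000, -2.0000).

u_2 = (-1.0000, 1.0000, -2.0000)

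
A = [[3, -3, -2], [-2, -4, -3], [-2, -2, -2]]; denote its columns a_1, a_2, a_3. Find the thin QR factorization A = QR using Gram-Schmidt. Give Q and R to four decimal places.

a_1 = (3, -2, -2); ‖a_1‖ = 4.1231, so q_1 = (0.7276, -0.4851, -0.4851).
q_1·a_2 = 0.7276·(-3) + (-0.4851)·(-4) + (-0.4851)·(-2) = 0.7276.
u_2 = a_2 − 0.7276·q_1 = (-3.5294, -3.6471, -1.6471).
‖u_2‖ = 5.3358, so q_2 = (-0.6615, -0.6835, -0.3087).
q_1·a_3 = 0.7276·(-2) + (-0.4851)·(-3) + (-0.4851)·(-2) = 0.9701; q_2·a_3 = (-0.6615)·(-2) + (-0.6835)·(-3) + (-0.3087)·(-2) = 3.9908.
u_3 = a_3 − 0.9701·q_1 − 3.9908·q_2 = (-0.0661, 0.1983, -0.2975).
‖u_3‖ = 0.3636, so q_3 = (-0.1818, 0.5455, -0.8182).

Q = [[0.7276, -0.6615, -0.1818], [-0.4851, -0.6835, 0.5455], [-0.4851, -0.3087, -0.8182]], R = [[4.1231, 0.7276, 0.9701], [0.0000, 5.3358, 3.9908], [0.0000, 0.0000, 0.3636]]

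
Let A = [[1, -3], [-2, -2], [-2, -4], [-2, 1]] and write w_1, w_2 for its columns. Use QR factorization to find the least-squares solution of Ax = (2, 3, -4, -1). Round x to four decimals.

x = (0.4663, -0.0088)

w_1 = (1, -2, -2, -2); ‖w_1‖ = 3.6056, so e_1 = (0.2774, -0.5547, -0.5547, -0.5547).
e_1·w_2 = 0.2774·(-3) + (-0.5547)·(-2) + (-0.5547)·(-4) + (-0.5547)·1 = 1.9415.
u_2 = w_2 − 1.9415·e_1 = (-3.5385, -0.9231, -2.9231, 2.0769).
‖u_2‖ = 5.1216, so e_2 = (-0.6909, -0.1802, -0.5707, 0.4055).
Qᵀb = (1.6641, -0.0451).
Back-substitute: x_2 = -0.0451/5.1216 = -0.0088.
x_1 = (1.6641 − 1.9415·(-0.0088))/3.6056 = 0.4663.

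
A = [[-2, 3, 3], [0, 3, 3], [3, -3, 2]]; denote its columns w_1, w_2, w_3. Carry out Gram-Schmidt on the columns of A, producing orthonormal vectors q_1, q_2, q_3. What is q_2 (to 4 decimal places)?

w_1 = (-2, 0, 3); ‖w_1‖ = 3.6056, so q_1 = (-0.5547, 0.0000, 0.8321).
q_1·w_2 = (-0.5547)·3 + 0.0000·3 + 0.8321·(-3) = -4.1603.
u_2 = w_2 + 4.1603·q_1 = (0.6923, 3.0000, 0.4615).
‖u_2‖ = 3.1132, so q_2 = (0.2224, 0.9636, 0.1482).

q_2 = (0.2224, 0.9636, 0.1482)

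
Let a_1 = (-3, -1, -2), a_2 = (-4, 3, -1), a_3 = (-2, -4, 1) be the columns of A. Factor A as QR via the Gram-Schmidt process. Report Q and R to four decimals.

Q = [[-0.8018, -0.3943, -0.4491], [-0.2673, 0.9087, -0.3208], [-0.5345, 0.1372, 0.8340]], R = [[3.7417, 2.9399, 2.1381], [0.0000, 4.1662, -2.7089], [0.0000, 0.0000, 3.0151]]

a_1 = (-3, -1, -2); ‖a_1‖ = 3.7417, so q_1 = (-0.8018, -0.2673, -0.5345).
q_1·a_2 = (-0.8018)·(-4) + (-0.2673)·3 + (-0.5345)·(-1) = 2.9399.
u_2 = a_2 − 2.9399·q_1 = (-1.6429, 3.7857, 0.5714).
‖u_2‖ = 4.1662, so q_2 = (-0.3943, 0.9087, 0.1372).
q_1·a_3 = (-0.8018)·(-2) + (-0.2673)·(-4) + (-0.5345)·1 = 2.1381; q_2·a_3 = (-0.3943)·(-2) + 0.9087·(-4) + 0.1372·1 = -2.7089.
u_3 = a_3 − 2.1381·q_1 + 2.7089·q_2 = (-1.3539, -0.9671, 2.5144).
‖u_3‖ = 3.0151, so q_3 = (-0.4491, -0.3208, 0.8340).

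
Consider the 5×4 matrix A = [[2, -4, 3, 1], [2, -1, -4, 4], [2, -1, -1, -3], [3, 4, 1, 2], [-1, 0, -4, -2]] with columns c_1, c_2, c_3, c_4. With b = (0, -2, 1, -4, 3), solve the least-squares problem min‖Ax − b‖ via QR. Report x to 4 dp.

e_1 = c_1/‖c_1‖ = (2, 2, 2, 3, -1)/4.6904 = (0.4264, 0.4264, 0.4264, 0.6396, -0.2132).
r_{12} = e_1·c_2 = 0.0000.
u_2 = c_2 − 0.0000·e_1 = (-4.0000, -1.0000, -1.0000, 4.0000, 0.0000).
‖u_2‖ = 5.8310, so e_2 = (-0.6860, -0.1715, -0.1715, 0.6860, 0.0000).
r_{13} = e_1·c_3 = 0.6396; r_{23} = e_2·c_3 = -0.5145.
u_3 = c_3 − 0.6396·e_1 + 0.5145·e_2 = (2.3743, -4.3610, -1.3610, 0.9439, -3.8636).
‖u_3‖ = 6.5059, so e_3 = (0.3650, -0.6703, -0.2092, 0.1451, -0.5939).
r_{14} = e_1·c_4 = 2.5584; r_{24} = e_2·c_4 = 0.5145; r_{34} = e_3·c_4 = -0.2108.
u_4 = c_4 − 2.5584·e_1 − 0.5145·e_2 + 0.2108·e_3 = (0.3390, 2.8560, -4.0468, 0.0413, -1.5798).
‖u_4‖ = 5.2101, so e_4 = (0.0651, 0.5482, -0.7767, 0.0079, -0.3032).
Qᵀb = (-3.6244, -2.5725, -1.2305, -2.8144).
Back-substitute: x_4 = -2.8144/5.2101 = -0.5402.
x_3 = (-1.2305 + 0.2108·(-0.5402))/6.5059 = -0.2066.
x_2 = (-2.5725 + 0.5145·(-0.2066) − 0.5145·(-0.5402))/5.8310 = -0.4117.
x_1 = (-3.6244 − 0.0000·(-0.4117) − 0.6396·(-0.2066) − 2.5584·(-0.5402))/4.6904 = -0.4499.

x = (-0.4499, -0.4117, -0.2066, -0.5402)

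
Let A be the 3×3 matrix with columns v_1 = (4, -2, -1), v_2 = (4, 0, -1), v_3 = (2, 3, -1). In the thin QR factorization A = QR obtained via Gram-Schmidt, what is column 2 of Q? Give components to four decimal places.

q_2 = (0.4234, 0.8997, -0.1059)

q_1 = v_1/‖v_1‖ = (4, -2, -1)/4.5826 = (0.8729, -0.4364, -0.2182).
r_{12} = q_1·v_2 = 3.7097.
u_2 = v_2 − 3.7097·q_1 = (0.7619, 1.6190, -0.1905).
‖u_2‖ = 1.7995, so q_2 = (0.4234, 0.8997, -0.1059).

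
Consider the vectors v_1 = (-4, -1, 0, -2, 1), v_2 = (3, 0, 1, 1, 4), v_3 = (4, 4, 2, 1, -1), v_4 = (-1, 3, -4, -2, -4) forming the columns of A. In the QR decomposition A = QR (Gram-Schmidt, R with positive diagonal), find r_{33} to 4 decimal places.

v_1 = (-4, -1, 0, -2, 1); ‖v_1‖ = 4.6904, so q_1 = (-0.8528, -0.2132, 0.0000, -0.4264, 0.2132).
q_1·v_2 = (-0.8528)·3 + (-0.2132)·0 + 0.0000·1 + (-0.4264)·1 + 0.2132·4 = -2.1320.
u_2 = v_2 + 2.1320·q_1 = (1.1818, -0.4545, 1.0000, 0.0909, 4.4545).
‖u_2‖ = 4.7386, so q_2 = (0.2494, -0.0959, 0.2110, 0.0192, 0.9401).
q_1·v_3 = (-0.8528)·4 + (-0.2132)·4 + 0.0000·2 + (-0.4264)·1 + 0.2132·(-1) = -4.9036; q_2·v_3 = 0.2494·4 + (-0.0959)·4 + 0.2110·2 + 0.0192·1 + 0.9401·(-1) = 0.1151.
u_3 = v_3 + 4.9036·q_1 − 0.1151·q_2 = (-0.2105, 2.9656, 1.9757, -1.0931, -0.0628).
r_{33} = ‖u_3‖ = 3.7338.

r_{33} = 3.7338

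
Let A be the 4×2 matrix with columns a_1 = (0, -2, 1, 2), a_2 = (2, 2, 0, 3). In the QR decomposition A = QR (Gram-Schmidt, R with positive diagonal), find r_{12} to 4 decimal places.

r_{12} = 0.6667

a_1 = (0, -2, 1, 2); ‖a_1‖ = 3.0000, so e_1 = (0.0000, -0.6667, 0.3333, 0.6667).
r_{12} = e_1·a_2 = 0.6667.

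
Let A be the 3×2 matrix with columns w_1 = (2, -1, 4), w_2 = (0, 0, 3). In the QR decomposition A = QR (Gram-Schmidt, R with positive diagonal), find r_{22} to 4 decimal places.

r_{22} = 1.4639

w_1 = (2, -1, 4); ‖w_1‖ = 4.5826, so q_1 = (0.4364, -0.2182, 0.8729).
q_1·w_2 = 0.4364·0 + (-0.2182)·0 + 0.8729·3 = 2.6186.
u_2 = w_2 − 2.6186·q_1 = (-1.1429, 0.5714, 0.7143).
r_{22} = ‖u_2‖ = 1.4639.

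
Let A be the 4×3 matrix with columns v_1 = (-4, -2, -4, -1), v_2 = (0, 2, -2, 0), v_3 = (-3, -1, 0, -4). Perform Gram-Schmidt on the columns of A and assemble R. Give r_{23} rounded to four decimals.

r_{23} = -1.4344

e_1 = v_1/‖v_1‖ = (-4, -2, -4, -1)/6.0828 = (-0.6576, -0.3288, -0.6576, -0.1644).
r_{12} = e_1·v_2 = 0.6576.
u_2 = v_2 − 0.6576·e_1 = (0.4324, 2.2162, -1.5676, 0.1081).
‖u_2‖ = 2.7509, so e_2 = (0.1572, 0.8056, -0.5698, 0.0393).
r_{23} = e_2·v_3 = -1.4344.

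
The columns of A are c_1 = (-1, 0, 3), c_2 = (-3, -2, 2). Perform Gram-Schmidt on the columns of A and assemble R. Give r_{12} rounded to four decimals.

r_{12} = 2.8460

e_1 = c_1/‖c_1‖ = (-1, 0, 3)/3.1623 = (-0.3162, 0.0000, 0.9487).
r_{12} = e_1·c_2 = 2.8460.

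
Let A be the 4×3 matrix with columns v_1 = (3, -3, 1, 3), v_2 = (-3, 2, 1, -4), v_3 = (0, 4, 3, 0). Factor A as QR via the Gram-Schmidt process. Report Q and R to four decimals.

v_1 = (3, -3, 1, 3); ‖v_1‖ = 5.2915, so q_1 = (0.5669, -0.5669, 0.1890, 0.5669).
q_1·v_2 = 0.5669·(-3) + (-0.5669)·2 + 0.1890·1 + 0.5669·(-4) = -4.9135.
u_2 = v_2 + 4.9135·q_1 = (-0.2143, -0.7857, 1.9286, -1.2143).
‖u_2‖ = 2.4202, so q_2 = (-0.0885, -0.3247, 0.7969, -0.5017).
q_1·v_3 = 0.5669·0 + (-0.5669)·4 + 0.1890·3 + 0.5669·0 = -1.7008; q_2·v_3 = (-0.0885)·0 + (-0.3247)·4 + 0.7969·3 + (-0.5017)·0 = 1.0920.
u_3 = v_3 + 1.7008·q_1 − 1.0920·q_2 = (1.0610, 3.3902, 2.4512, 1.5122).
‖u_3‖ = 4.5733, so q_3 = (0.2320, 0.7413, 0.5360, 0.3307).

Q = [[0.5669, -0.0885, 0.2320], [-0.5669, -0.3247, 0.7413], [0.1890, 0.7969, 0.5360], [0.5669, -0.5017, 0.3307]], R = [[5.2915, -4.9135, -1.7008], [0.0000, 2.4202, 1.0920], [0.0000, 0.0000, 4.5733]]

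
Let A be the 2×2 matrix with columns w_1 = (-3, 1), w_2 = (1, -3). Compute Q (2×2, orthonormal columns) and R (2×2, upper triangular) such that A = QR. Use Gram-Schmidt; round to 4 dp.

Q = [[-0.9487, -0.3162], [0.3162, -0.9487]], R = [[3.1623, -1.8974], [0.0000, 2.5298]]

w_1 = (-3, 1); ‖w_1‖ = 3.1623, so q_1 = (-0.9487, 0.3162).
q_1·w_2 = (-0.9487)·1 + 0.3162·(-3) = -1.8974.
u_2 = w_2 + 1.8974·q_1 = (-0.8000, -2.4000).
‖u_2‖ = 2.5298, so q_2 = (-0.3162, -0.9487).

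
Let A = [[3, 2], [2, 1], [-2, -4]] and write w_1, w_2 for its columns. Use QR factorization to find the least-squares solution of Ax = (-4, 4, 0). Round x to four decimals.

q_1 = w_1/‖w_1‖ = (3, 2, -2)/4.1231 = (0.7276, 0.4851, -0.4851).
r_{12} = q_1·w_2 = 3.8806.
u_2 = w_2 − 3.8806·q_1 = (-0.8235, -0.8824, -2.1176).
‖u_2‖ = 2.4375, so q_2 = (-0.3379, -0.3620, -0.8688).
Qᵀb = (-0.9701, -0.0965).
Back-substitute: x_2 = -0.0965/2.4375 = -0.0396.
x_1 = (-0.9701 − 3.8806·(-0.0396))/4.1231 = -0.1980.

x = (-0.1980, -0.0396)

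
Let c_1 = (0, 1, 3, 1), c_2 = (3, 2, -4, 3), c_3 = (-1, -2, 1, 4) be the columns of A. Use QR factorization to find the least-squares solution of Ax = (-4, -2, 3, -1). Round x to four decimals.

e_1 = c_1/‖c_1‖ = (0, 1, 3, 1)/3.3166 = (0.0000, 0.3015, 0.9045, 0.3015).
r_{12} = e_1·c_2 = -2.1106.
u_2 = c_2 + 2.1106·e_1 = (3.0000, 2.6364, -2.0909, 3.6364).
‖u_2‖ = 5.7918, so e_2 = (0.5180, 0.4552, -0.3610, 0.6278).
r_{13} = e_1·c_3 = 1.5076; r_{23} = e_2·c_3 = 0.7220.
u_3 = c_3 − 1.5076·e_1 − 0.7220·e_2 = (-1.3740, -2.7832, -0.1030, 3.0921).
‖u_3‖ = 4.3825, so e_3 = (-0.3135, -0.6351, -0.0235, 0.7056).
Qᵀb = (1.8091, -4.6931, 1.7482).
Back-substitute: x_3 = 1.7482/4.3825 = 0.3989.
x_2 = (-4.6931 − 0.7220·0.3989)/5.7918 = -0.8600.
x_1 = (1.8091 + 2.1106·(-0.8600) − 1.5076·0.3989)/3.3166 = -0.1832.

x = (-0.1832, -0.8600, 0.3989)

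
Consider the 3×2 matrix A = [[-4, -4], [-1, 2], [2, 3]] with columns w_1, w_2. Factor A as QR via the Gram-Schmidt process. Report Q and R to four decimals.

e_1 = w_1/‖w_1‖ = (-4, -1, 2)/4.5826 = (-0.8729, -0.2182, 0.4364).
r_{12} = e_1·w_2 = 4.3644.
u_2 = w_2 − 4.3644·e_1 = (-0.1905, 2.9524, 1.0952).
‖u_2‖ = 3.1547, so e_2 = (-0.0604, 0.9359, 0.3472).

Q = [[-0.8729, -0.0604], [-0.2182, 0.9359], [0.4364, 0.3472]], R = [[4.5826, 4.3644], [0.0000, 3.1547]]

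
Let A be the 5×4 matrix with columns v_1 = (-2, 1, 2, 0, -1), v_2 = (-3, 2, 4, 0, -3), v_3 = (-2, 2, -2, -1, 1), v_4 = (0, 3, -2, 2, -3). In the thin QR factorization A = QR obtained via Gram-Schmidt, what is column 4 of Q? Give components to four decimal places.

q_4 = (-0.1107, 0.1661, -0.2491, 0.9412, -0.1107)

v_1 = (-2, 1, 2, 0, -1); ‖v_1‖ = 3.1623, so q_1 = (-0.6325, 0.3162, 0.6325, 0.0000, -0.3162).
q_1·v_2 = (-0.6325)·(-3) + 0.3162·2 + 0.6325·4 + 0.0000·0 + (-0.3162)·(-3) = 6.0083.
u_2 = v_2 − 6.0083·q_1 = (0.8000, 0.1000, 0.2000, 0.0000, -1.1000).
‖u_2‖ = 1.3784, so q_2 = (0.5804, 0.0725, 0.1451, 0.0000, -0.7980).
q_1·v_3 = (-0.6325)·(-2) + 0.3162·2 + 0.6325·(-2) + 0.0000·(-1) + (-0.3162)·1 = 0.3162; q_2·v_3 = 0.5804·(-2) + 0.0725·2 + 0.1451·(-2) + 0.0000·(-1) + (-0.7980)·1 = -2.1039.
u_3 = v_3 − 0.3162·q_1 + 2.1039·q_2 = (-0.5789, 2.0526, -1.8947, -1.0000, -0.5789).
‖u_3‖ = 3.0779, so q_3 = (-0.1881, 0.6669, -0.6156, -0.3249, -0.1881).
q_1·v_4 = (-0.6325)·0 + 0.3162·3 + 0.6325·(-2) + 0.0000·2 + (-0.3162)·(-3) = 0.6325; q_2·v_4 = 0.5804·0 + 0.0725·3 + 0.1451·(-2) + 0.0000·2 + (-0.7980)·(-3) = 2.3215; q_3·v_4 = (-0.1881)·0 + 0.6669·3 + (-0.6156)·(-2) + (-0.3249)·2 + (-0.1881)·(-3) = 3.1463.
u_4 = v_4 − 0.6325·q_1 − 2.3215·q_2 − 3.1463·q_3 = (-0.3556, 0.5333, -0.8000, 3.0222, -0.3556).
‖u_4‖ = 3.2111, so q_4 = (-0.1107, 0.1661, -0.2491, 0.9412, -0.1107).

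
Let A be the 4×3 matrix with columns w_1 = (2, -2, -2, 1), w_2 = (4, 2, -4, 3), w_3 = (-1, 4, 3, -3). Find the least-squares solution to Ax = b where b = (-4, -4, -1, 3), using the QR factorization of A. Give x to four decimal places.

x = (-2.5122, -0.2220, -2.1573)

w_1 = (2, -2, -2, 1); ‖w_1‖ = 3.6056, so q_1 = (0.5547, -0.5547, -0.5547, 0.2774).
q_1·w_2 = 0.5547·4 + (-0.5547)·2 + (-0.5547)·(-4) + 0.2774·3 = 4.1603.
u_2 = w_2 − 4.1603·q_1 = (1.6923, 4.3077, -1.6923, 1.8462).
‖u_2‖ = 5.2623, so q_2 = (0.3216, 0.8186, -0.3216, 0.3508).
q_1·w_3 = 0.5547·(-1) + (-0.5547)·4 + (-0.5547)·3 + 0.2774·(-3) = -5.2697; q_2·w_3 = 0.3216·(-1) + 0.8186·4 + (-0.3216)·3 + 0.3508·(-3) = 0.9355.
u_3 = w_3 + 5.2697·q_1 − 0.9355·q_2 = (1.6222, 0.3111, 0.3778, -1.8667).
‖u_3‖ = 2.5210, so q_3 = (0.6435, 0.1234, 0.1499, -0.7404).
Qᵀb = (1.3868, -3.1866, -5.4387).
Back-substitute: x_3 = -5.4387/2.5210 = -2.1573.
x_2 = (-3.1866 − 0.9355·(-2.1573))/5.2623 = -0.2220.
x_1 = (1.3868 − 4.1603·(-0.2220) + 5.2697·(-2.1573))/3.6056 = -2.5122.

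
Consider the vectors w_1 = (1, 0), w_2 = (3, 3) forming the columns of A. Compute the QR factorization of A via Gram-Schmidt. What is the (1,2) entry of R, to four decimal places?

e_1 = w_1/‖w_1‖ = (1, 0)/1.0000 = (1.0000, 0.0000).
r_{12} = e_1·w_2 = 3.0000.

r_{12} = 3.0000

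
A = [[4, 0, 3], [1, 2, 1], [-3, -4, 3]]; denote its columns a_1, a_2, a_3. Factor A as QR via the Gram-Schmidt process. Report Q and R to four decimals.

Q = [[0.7845, -0.6101, 0.1111], [0.1961, 0.4140, 0.8889], [-0.5883, -0.6755, 0.4444]], R = [[5.0990, 2.7456, 0.7845], [0.0000, 3.5301, -3.4429], [0.0000, 0.0000, 2.5556]]

a_1 = (4, 1, -3); ‖a_1‖ = 5.0990, so q_1 = (0.7845, 0.1961, -0.5883).
q_1·a_2 = 0.7845·0 + 0.1961·2 + (-0.5883)·(-4) = 2.7456.
u_2 = a_2 − 2.7456·q_1 = (-2.1538, 1.4615, -2.3846).
‖u_2‖ = 3.5301, so q_2 = (-0.6101, 0.4140, -0.6755).
q_1·a_3 = 0.7845·3 + 0.1961·1 + (-0.5883)·3 = 0.7845; q_2·a_3 = (-0.6101)·3 + 0.4140·1 + (-0.6755)·3 = -3.4429.
u_3 = a_3 − 0.7845·q_1 + 3.4429·q_2 = (0.2840, 2.2716, 1.1358).
‖u_3‖ = 2.5556, so q_3 = (0.1111, 0.8889, 0.4444).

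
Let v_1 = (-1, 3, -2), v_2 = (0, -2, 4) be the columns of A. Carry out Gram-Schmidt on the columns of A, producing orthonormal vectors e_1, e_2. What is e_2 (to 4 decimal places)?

e_2 = (-0.4082, 0.4082, 0.8165)

v_1 = (-1, 3, -2); ‖v_1‖ = 3.7417, so e_1 = (-0.2673, 0.8018, -0.5345).
e_1·v_2 = (-0.2673)·0 + 0.8018·(-2) + (-0.5345)·4 = -3.7417.
u_2 = v_2 + 3.7417·e_1 = (-1.0000, 1.0000, 2.0000).
‖u_2‖ = 2.4495, so e_2 = (-0.4082, 0.4082, 0.8165).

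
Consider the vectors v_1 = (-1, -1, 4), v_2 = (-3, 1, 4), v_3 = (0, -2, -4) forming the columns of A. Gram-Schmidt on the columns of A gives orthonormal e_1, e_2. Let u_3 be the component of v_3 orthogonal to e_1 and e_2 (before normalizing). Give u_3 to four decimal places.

e_1 = v_1/‖v_1‖ = (-1, -1, 4)/4.2426 = (-0.2357, -0.2357, 0.9428).
r_{12} = e_1·v_2 = 4.2426.
u_2 = v_2 − 4.2426·e_1 = (-2.0000, 2.0000, 0.0000).
‖u_2‖ = 2.8284, so e_2 = (-0.7071, 0.7071, 0.0000).
r_{13} = e_1·v_3 = -3.2998; r_{23} = e_2·v_3 = -1.4142.
u_3 = v_3 + 3.2998·e_1 + 1.4142·e_2 = (-1.7778, -1.7778, -0.8889).

u_3 = (-1.7778, -1.7778, -0.8889)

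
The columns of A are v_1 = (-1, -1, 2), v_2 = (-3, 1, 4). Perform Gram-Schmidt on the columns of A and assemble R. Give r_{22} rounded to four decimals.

r_{22} = 3.0551

v_1 = (-1, -1, 2); ‖v_1‖ = 2.4495, so q_1 = (-0.4082, -0.4082, 0.8165).
q_1·v_2 = (-0.4082)·(-3) + (-0.4082)·1 + 0.8165·4 = 4.0825.
u_2 = v_2 − 4.0825·q_1 = (-1.3333, 2.6667, 0.6667).
r_{22} = ‖u_2‖ = 3.0551.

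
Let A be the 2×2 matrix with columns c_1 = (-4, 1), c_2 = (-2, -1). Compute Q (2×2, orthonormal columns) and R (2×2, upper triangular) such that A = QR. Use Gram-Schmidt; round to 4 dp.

q_1 = c_1/‖c_1‖ = (-4, 1)/4.1231 = (-0.9701, 0.2425).
r_{12} = q_1·c_2 = 1.6977.
u_2 = c_2 − 1.6977·q_1 = (-0.3529, -1.4118).
‖u_2‖ = 1.4552, so q_2 = (-0.2425, -0.9701).

Q = [[-0.9701, -0.2425], [0.2425, -0.9701]], R = [[4.1231, 1.6977], [0.0000, 1.4552]]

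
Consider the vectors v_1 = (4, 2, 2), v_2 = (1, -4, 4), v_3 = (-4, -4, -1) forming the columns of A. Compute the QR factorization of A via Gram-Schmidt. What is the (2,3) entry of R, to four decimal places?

e_1 = v_1/‖v_1‖ = (4, 2, 2)/4.8990 = (0.8165, 0.4082, 0.4082).
r_{12} = e_1·v_2 = 0.8165.
u_2 = v_2 − 0.8165·e_1 = (0.3333, -4.3333, 3.6667).
‖u_2‖ = 5.6862, so e_2 = (0.0586, -0.7621, 0.6448).
r_{23} = e_2·v_3 = 2.1690.

r_{23} = 2.1690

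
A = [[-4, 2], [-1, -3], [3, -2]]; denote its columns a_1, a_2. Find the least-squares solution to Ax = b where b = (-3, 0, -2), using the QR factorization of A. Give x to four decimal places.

x = (0.2492, 0.0436)

q_1 = a_1/‖a_1‖ = (-4, -1, 3)/5.0990 = (-0.7845, -0.1961, 0.5883).
r_{12} = q_1·a_2 = -2.1573.
u_2 = a_2 + 2.1573·q_1 = (0.3077, -3.4231, -0.7308).
‖u_2‖ = 3.5137, so q_2 = (0.0876, -0.9742, -0.2080).
Qᵀb = (1.1767, 0.1532).
Back-substitute: x_2 = 0.1532/3.5137 = 0.0436.
x_1 = (1.1767 + 2.1573·0.0436)/5.0990 = 0.2492.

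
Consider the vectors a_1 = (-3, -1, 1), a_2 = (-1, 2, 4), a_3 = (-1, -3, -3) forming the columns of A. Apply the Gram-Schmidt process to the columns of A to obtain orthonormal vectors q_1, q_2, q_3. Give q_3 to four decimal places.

a_1 = (-3, -1, 1); ‖a_1‖ = 3.3166, so q_1 = (-0.9045, -0.3015, 0.3015).
q_1·a_2 = (-0.9045)·(-1) + (-0.3015)·2 + 0.3015·4 = 1.5076.
u_2 = a_2 − 1.5076·q_1 = (0.3636, 2.4545, 3.5455).
‖u_2‖ = 4.3275, so q_2 = (0.0840, 0.5672, 0.8193).
q_1·a_3 = (-0.9045)·(-1) + (-0.3015)·(-3) + 0.3015·(-3) = 0.9045; q_2·a_3 = 0.0840·(-1) + 0.5672·(-3) + 0.8193·(-3) = -4.2435.
u_3 = a_3 − 0.9045·q_1 + 4.2435·q_2 = (0.1748, -0.3204, 0.2039).
‖u_3‖ = 0.4180, so q_3 = (0.4180, -0.7664, 0.4877).

q_3 = (0.4180, -0.7664, 0.4877)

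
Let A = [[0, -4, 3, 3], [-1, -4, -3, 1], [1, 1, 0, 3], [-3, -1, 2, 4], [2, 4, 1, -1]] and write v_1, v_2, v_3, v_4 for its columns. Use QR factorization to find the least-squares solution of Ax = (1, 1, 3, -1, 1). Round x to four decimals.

e_1 = v_1/‖v_1‖ = (0, -1, 1, -3, 2)/3.8730 = (0.0000, -0.2582, 0.2582, -0.7746, 0.5164).
r_{12} = e_1·v_2 = 4.1312.
u_2 = v_2 − 4.1312·e_1 = (-4.0000, -2.9333, -0.0667, 2.2000, 1.8667).
‖u_2‖ = 5.7388, so e_2 = (-0.6970, -0.5111, -0.0116, 0.3834, 0.3253).
r_{13} = e_1·v_3 = -0.2582; r_{23} = e_2·v_3 = 0.5344.
u_3 = v_3 + 0.2582·e_1 − 0.5344·e_2 = (3.3725, -2.7935, 0.0729, 1.5951, 0.9595).
‖u_3‖ = 4.7590, so e_3 = (0.7087, -0.5870, 0.0153, 0.3352, 0.2016).
r_{14} = e_1·v_4 = -3.0984; r_{24} = e_2·v_4 = -1.4289; r_{34} = e_3·v_4 = 2.7240.
u_4 = v_4 + 3.0984·e_1 + 1.4289·e_2 − 2.7240·e_3 = (0.0737, 1.0686, 3.7417, 1.2347, 0.5156).
‖u_4‖ = 4.1156, so e_4 = (0.0179, 0.2597, 0.9092, 0.3000, 0.1253).
Qᵀb = (1.8074, -1.3011, 0.0340, 2.8303).
Back-substitute: x_4 = 2.8303/4.1156 = 0.6877.
x_3 = (0.0340 − 2.7240·0.6877)/4.7590 = -0.3865.
x_2 = (-1.3011 − 0.5344·(-0.3865) + 1.4289·0.6877)/5.7388 = -0.0195.
x_1 = (1.8074 − 4.1312·(-0.0195) + 0.2582·(-0.3865) + 3.0984·0.6877)/3.8730 = 1.0119.

x = (1.0119, -0.0195, -0.3865, 0.6877)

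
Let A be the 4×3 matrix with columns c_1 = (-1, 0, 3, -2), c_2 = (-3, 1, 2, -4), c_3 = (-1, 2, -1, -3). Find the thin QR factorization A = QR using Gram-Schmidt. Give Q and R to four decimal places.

q_1 = c_1/‖c_1‖ = (-1, 0, 3, -2)/3.7417 = (-0.2673, 0.0000, 0.8018, -0.5345).
r_{12} = q_1·c_2 = 4.5434.
u_2 = c_2 − 4.5434·q_1 = (-1.7857, 1.0000, -1.6429, -1.5714).
‖u_2‖ = 3.0589, so q_2 = (-0.5838, 0.3269, -0.5371, -0.5137).
r_{13} = q_1·c_3 = 1.0690; r_{23} = q_2·c_3 = 3.3158.
u_3 = c_3 − 1.0690·q_1 − 3.3158·q_2 = (1.2214, 0.9160, -0.0763, -0.7252).
‖u_3‖ = 1.6919, so q_3 = (0.7219, 0.5414, -0.0451, -0.4286).

Q = [[-0.2673, -0.5838, 0.7219], [0.0000, 0.3269, 0.5414], [0.8018, -0.5371, -0.0451], [-0.5345, -0.5137, -0.4286]], R = [[3.7417, 4.5434, 1.0690], [0.0000, 3.0589, 3.3158], [0.0000, 0.0000, 1.6919]]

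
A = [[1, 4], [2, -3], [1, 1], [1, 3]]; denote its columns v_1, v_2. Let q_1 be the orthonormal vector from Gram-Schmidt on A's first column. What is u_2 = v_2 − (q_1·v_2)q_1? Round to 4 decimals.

u_2 = (3.7143, -3.5714, 0.7143, 2.7143)

q_1 = v_1/‖v_1‖ = (1, 2, 1, 1)/2.6458 = (0.3780, 0.7559, 0.3780, 0.3780).
r_{12} = q_1·v_2 = 0.7559.
u_2 = v_2 − 0.7559·q_1 = (3.7143, -3.5714, 0.7143, 2.7143).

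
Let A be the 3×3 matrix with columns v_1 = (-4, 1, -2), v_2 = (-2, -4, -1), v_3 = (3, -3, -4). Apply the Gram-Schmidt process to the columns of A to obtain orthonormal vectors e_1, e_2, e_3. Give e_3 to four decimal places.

v_1 = (-4, 1, -2); ‖v_1‖ = 4.5826, so e_1 = (-0.8729, 0.2182, -0.4364).
e_1·v_2 = (-0.8729)·(-2) + 0.2182·(-4) + (-0.4364)·(-1) = 1.3093.
u_2 = v_2 − 1.3093·e_1 = (-0.8571, -4.2857, -0.4286).
‖u_2‖ = 4.3916, so e_2 = (-0.1952, -0.9759, -0.0976).
e_1·v_3 = (-0.8729)·3 + 0.2182·(-3) + (-0.4364)·(-4) = -1.5275; e_2·v_3 = (-0.1952)·3 + (-0.9759)·(-3) + (-0.0976)·(-4) = 2.7325.
u_3 = v_3 + 1.5275·e_1 − 2.7325·e_2 = (2.2000, 0.0000, -4.4000).
‖u_3‖ = 4.9193, so e_3 = (0.4472, 0.0000, -0.8944).

e_3 = (0.4472, 0.0000, -0.8944)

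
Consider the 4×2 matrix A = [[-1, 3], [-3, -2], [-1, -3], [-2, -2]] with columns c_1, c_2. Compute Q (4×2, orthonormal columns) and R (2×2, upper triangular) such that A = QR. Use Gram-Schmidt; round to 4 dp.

Q = [[-0.2582, 0.8339], [-0.7746, 0.0000], [-0.2582, -0.5307], [-0.5164, -0.1516]], R = [[3.8730, 2.5820], [0.0000, 4.3970]]

c_1 = (-1, -3, -1, -2); ‖c_1‖ = 3.8730, so q_1 = (-0.2582, -0.7746, -0.2582, -0.5164).
q_1·c_2 = (-0.2582)·3 + (-0.7746)·(-2) + (-0.2582)·(-3) + (-0.5164)·(-2) = 2.5820.
u_2 = c_2 − 2.5820·q_1 = (3.6667, 0.0000, -2.3333, -0.6667).
‖u_2‖ = 4.3970, so q_2 = (0.8339, 0.0000, -0.5307, -0.1516).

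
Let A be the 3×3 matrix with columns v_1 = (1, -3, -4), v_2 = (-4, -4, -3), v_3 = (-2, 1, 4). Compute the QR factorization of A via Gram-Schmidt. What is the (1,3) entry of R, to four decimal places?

r_{13} = -4.1184

e_1 = v_1/‖v_1‖ = (1, -3, -4)/5.0990 = (0.1961, -0.5883, -0.7845).
r_{13} = e_1·v_3 = -4.1184.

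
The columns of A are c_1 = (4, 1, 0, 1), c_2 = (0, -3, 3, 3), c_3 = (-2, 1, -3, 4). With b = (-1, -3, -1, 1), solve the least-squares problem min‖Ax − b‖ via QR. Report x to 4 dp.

x = (-0.3051, 0.3333, 0.1695)

e_1 = c_1/‖c_1‖ = (4, 1, 0, 1)/4.2426 = (0.9428, 0.2357, 0.0000, 0.2357).
r_{12} = e_1·c_2 = 0.0000.
u_2 = c_2 − 0.0000·e_1 = (0.0000, -3.0000, 3.0000, 3.0000).
‖u_2‖ = 5.1962, so e_2 = (0.0000, -0.5774, 0.5774, 0.5774).
r_{13} = e_1·c_3 = -0.7071; r_{23} = e_2·c_3 = 0.0000.
u_3 = c_3 + 0.7071·e_1 + 0.0000·e_2 = (-1.3333, 1.1667, -3.0000, 4.1667).
‖u_3‖ = 5.4314, so e_3 = (-0.2455, 0.2148, -0.5523, 0.7671).
Qᵀb = (-1.4142, 1.7321, 0.9206).
Back-substitute: x_3 = 0.9206/5.4314 = 0.1695.
x_2 = (1.7321 + 0.0000·0.1695)/5.1962 = 0.3333.
x_1 = (-1.4142 − 0.0000·0.3333 + 0.7071·0.1695)/4.2426 = -0.3051.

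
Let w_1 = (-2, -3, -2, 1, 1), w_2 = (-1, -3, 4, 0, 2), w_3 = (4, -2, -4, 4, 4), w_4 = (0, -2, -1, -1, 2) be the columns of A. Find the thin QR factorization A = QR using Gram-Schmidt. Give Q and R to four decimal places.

Q = [[-0.4588, -0.0884, 0.7204, 0.1717], [-0.6882, -0.4127, -0.0726, -0.1107], [-0.4588, 0.8451, -0.1353, -0.2385], [0.2294, -0.0491, 0.4303, -0.8625], [0.2294, 0.3243, 0.5219, 0.3969]], R = [[4.3589, 1.1471, 3.2118, 2.0647], [0.0000, 5.3558, -1.8082, 0.6781], [0.0000, 0.0000, 7.3766, 0.8940], [0.0000, 0.0000, 0.0000, 2.1161]]

w_1 = (-2, -3, -2, 1, 1); ‖w_1‖ = 4.3589, so e_1 = (-0.4588, -0.6882, -0.4588, 0.2294, 0.2294).
e_1·w_2 = (-0.4588)·(-1) + (-0.6882)·(-3) + (-0.4588)·4 + 0.2294·0 + 0.2294·2 = 1.1471.
u_2 = w_2 − 1.1471·e_1 = (-0.4737, -2.2105, 4.5263, -0.2632, 1.7368).
‖u_2‖ = 5.3558, so e_2 = (-0.0884, -0.4127, 0.8451, -0.0491, 0.3243).
e_1·w_3 = (-0.4588)·4 + (-0.6882)·(-2) + (-0.4588)·(-4) + 0.2294·4 + 0.2294·4 = 3.2118; e_2·w_3 = (-0.0884)·4 + (-0.4127)·(-2) + 0.8451·(-4) + (-0.0491)·4 + 0.3243·4 = -1.8082.
u_3 = w_3 − 3.2118·e_1 + 1.8082·e_2 = (5.3138, -0.5358, -0.9982, 3.1743, 3.8495).
‖u_3‖ = 7.3766, so e_3 = (0.7204, -0.0726, -0.1353, 0.4303, 0.5219).
e_1·w_4 = (-0.4588)·0 + (-0.6882)·(-2) + (-0.4588)·(-1) + 0.2294·(-1) + 0.2294·2 = 2.0647; e_2·w_4 = (-0.0884)·0 + (-0.4127)·(-2) + 0.8451·(-1) + (-0.0491)·(-1) + 0.3243·2 = 0.6781; e_3·w_4 = 0.7204·0 + (-0.0726)·(-2) + (-0.1353)·(-1) + 0.4303·(-1) + 0.5219·2 = 0.8940.
u_4 = w_4 − 2.0647·e_1 − 0.6781·e_2 − 0.8940·e_3 = (0.3634, -0.2342, -0.5047, -1.8251, 0.8399).
‖u_4‖ = 2.1161, so e_4 = (0.1717, -0.1107, -0.2385, -0.8625, 0.3969).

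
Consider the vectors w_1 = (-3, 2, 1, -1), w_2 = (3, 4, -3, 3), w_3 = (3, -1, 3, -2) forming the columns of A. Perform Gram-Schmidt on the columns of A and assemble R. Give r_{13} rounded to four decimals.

w_1 = (-3, 2, 1, -1); ‖w_1‖ = 3.8730, so e_1 = (-0.7746, 0.5164, 0.2582, -0.2582).
r_{13} = e_1·w_3 = -1.5492.

r_{13} = -1.5492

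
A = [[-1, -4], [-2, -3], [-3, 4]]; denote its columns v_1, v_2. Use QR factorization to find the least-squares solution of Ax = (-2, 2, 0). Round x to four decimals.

x = (-0.1368, 0.0421)

q_1 = v_1/‖v_1‖ = (-1, -2, -3)/3.7417 = (-0.2673, -0.5345, -0.8018).
r_{12} = q_1·v_2 = -0.5345.
u_2 = v_2 + 0.5345·q_1 = (-4.1429, -3.2857, 3.5714).
‖u_2‖ = 6.3808, so q_2 = (-0.6493, -0.5149, 0.5597).
Qᵀb = (-0.5345, 0.2687).
Back-substitute: x_2 = 0.2687/6.3808 = 0.0421.
x_1 = (-0.5345 + 0.5345·0.0421)/3.7417 = -0.1368.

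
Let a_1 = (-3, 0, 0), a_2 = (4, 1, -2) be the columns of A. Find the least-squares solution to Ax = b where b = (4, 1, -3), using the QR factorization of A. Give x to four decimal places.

q_1 = a_1/‖a_1‖ = (-3, 0, 0)/3.0000 = (-1.0000, 0.0000, 0.0000).
r_{12} = q_1·a_2 = -4.0000.
u_2 = a_2 + 4.0000·q_1 = (0.0000, 1.0000, -2.0000).
‖u_2‖ = 2.2361, so q_2 = (0.0000, 0.4472, -0.8944).
Qᵀb = (-4.0000, 3.1305).
Back-substitute: x_2 = 3.1305/2.2361 = 1.4000.
x_1 = (-4.0000 + 4.0000·1.4000)/3.0000 = 0.5333.

x = (0.5333, 1.4000)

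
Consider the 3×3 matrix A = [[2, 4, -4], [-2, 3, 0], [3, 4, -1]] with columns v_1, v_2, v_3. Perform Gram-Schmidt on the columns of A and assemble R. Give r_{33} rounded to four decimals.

r_{33} = 2.4125

v_1 = (2, -2, 3); ‖v_1‖ = 4.1231, so q_1 = (0.4851, -0.4851, 0.7276).
q_1·v_2 = 0.4851·4 + (-0.4851)·3 + 0.7276·4 = 3.3955.
u_2 = v_2 − 3.3955·q_1 = (2.3529, 4.6471, 1.5294).
‖u_2‖ = 5.4287, so q_2 = (0.4334, 0.8560, 0.2817).
q_1·v_3 = 0.4851·(-4) + (-0.4851)·0 + 0.7276·(-1) = -2.6679; q_2·v_3 = 0.4334·(-4) + 0.8560·0 + 0.2817·(-1) = -2.0154.
u_3 = v_3 + 2.6679·q_1 + 2.0154·q_2 = (-1.8323, 0.4311, 1.5090).
r_{33} = ‖u_3‖ = 2.4125.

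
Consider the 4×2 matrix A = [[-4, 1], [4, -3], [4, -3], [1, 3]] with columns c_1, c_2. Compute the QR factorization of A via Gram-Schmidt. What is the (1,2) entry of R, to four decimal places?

r_{12} = -3.5714

c_1 = (-4, 4, 4, 1); ‖c_1‖ = 7.0000, so e_1 = (-0.5714, 0.5714, 0.5714, 0.1429).
r_{12} = e_1·c_2 = -3.5714.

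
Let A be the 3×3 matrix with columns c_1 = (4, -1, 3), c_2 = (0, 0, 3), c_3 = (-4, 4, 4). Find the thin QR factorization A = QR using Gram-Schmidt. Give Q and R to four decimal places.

Q = [[0.7845, -0.5708, 0.2425], [-0.1961, 0.1427, 0.9701], [0.5883, 0.8086, 0.0000]], R = [[5.0990, 1.7650, -1.5689], [0.0000, 2.4258, 6.0883], [0.0000, 0.0000, 2.9104]]

c_1 = (4, -1, 3); ‖c_1‖ = 5.0990, so e_1 = (0.7845, -0.1961, 0.5883).
e_1·c_2 = 0.7845·0 + (-0.1961)·0 + 0.5883·3 = 1.7650.
u_2 = c_2 − 1.7650·e_1 = (-1.3846, 0.3462, 1.9615).
‖u_2‖ = 2.4258, so e_2 = (-0.5708, 0.1427, 0.8086).
e_1·c_3 = 0.7845·(-4) + (-0.1961)·4 + 0.5883·4 = -1.5689; e_2·c_3 = (-0.5708)·(-4) + 0.1427·4 + 0.8086·4 = 6.0883.
u_3 = c_3 + 1.5689·e_1 − 6.0883·e_2 = (0.7059, 2.8235, 0.0000).
‖u_3‖ = 2.9104, so e_3 = (0.2425, 0.9701, 0.0000).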